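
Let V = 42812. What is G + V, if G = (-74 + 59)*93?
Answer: 41417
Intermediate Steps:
G = -1395 (G = -15*93 = -1395)
G + V = -1395 + 42812 = 41417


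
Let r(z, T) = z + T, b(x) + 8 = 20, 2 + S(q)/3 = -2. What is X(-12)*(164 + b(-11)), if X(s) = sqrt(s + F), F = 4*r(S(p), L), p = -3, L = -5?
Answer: 704*I*sqrt(5) ≈ 1574.2*I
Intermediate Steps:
S(q) = -12 (S(q) = -6 + 3*(-2) = -6 - 6 = -12)
b(x) = 12 (b(x) = -8 + 20 = 12)
r(z, T) = T + z
F = -68 (F = 4*(-5 - 12) = 4*(-17) = -68)
X(s) = sqrt(-68 + s) (X(s) = sqrt(s - 68) = sqrt(-68 + s))
X(-12)*(164 + b(-11)) = sqrt(-68 - 12)*(164 + 12) = sqrt(-80)*176 = (4*I*sqrt(5))*176 = 704*I*sqrt(5)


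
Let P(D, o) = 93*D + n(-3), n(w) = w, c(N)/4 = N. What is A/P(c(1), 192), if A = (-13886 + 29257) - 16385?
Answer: -338/123 ≈ -2.7480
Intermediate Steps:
c(N) = 4*N
A = -1014 (A = 15371 - 16385 = -1014)
P(D, o) = -3 + 93*D (P(D, o) = 93*D - 3 = -3 + 93*D)
A/P(c(1), 192) = -1014/(-3 + 93*(4*1)) = -1014/(-3 + 93*4) = -1014/(-3 + 372) = -1014/369 = -1014*1/369 = -338/123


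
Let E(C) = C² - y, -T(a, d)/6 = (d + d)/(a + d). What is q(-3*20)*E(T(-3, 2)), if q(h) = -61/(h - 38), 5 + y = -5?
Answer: 17873/49 ≈ 364.75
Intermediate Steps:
y = -10 (y = -5 - 5 = -10)
q(h) = -61/(-38 + h)
T(a, d) = -12*d/(a + d) (T(a, d) = -6*(d + d)/(a + d) = -6*2*d/(a + d) = -12*d/(a + d))
E(C) = 10 + C² (E(C) = C² - 1*(-10) = C² + 10 = 10 + C²)
q(-3*20)*E(T(-3, 2)) = (-61/(-38 - 3*20))*(10 + (-12*2/(-3 + 2))²) = (-61/(-38 - 60))*(10 + (-12*2/(-1))²) = (-61/(-98))*(10 + (-12*2*(-1))²) = (-61*(-1/98))*(10 + 24²) = 61*(10 + 576)/98 = (61/98)*586 = 17873/49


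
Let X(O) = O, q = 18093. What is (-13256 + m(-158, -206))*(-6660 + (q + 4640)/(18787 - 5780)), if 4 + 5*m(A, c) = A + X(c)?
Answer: 5771975860776/65035 ≈ 8.8752e+7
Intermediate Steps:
m(A, c) = -⅘ + A/5 + c/5 (m(A, c) = -⅘ + (A + c)/5 = -⅘ + (A/5 + c/5) = -⅘ + A/5 + c/5)
(-13256 + m(-158, -206))*(-6660 + (q + 4640)/(18787 - 5780)) = (-13256 + (-⅘ + (⅕)*(-158) + (⅕)*(-206)))*(-6660 + (18093 + 4640)/(18787 - 5780)) = (-13256 + (-⅘ - 158/5 - 206/5))*(-6660 + 22733/13007) = (-13256 - 368/5)*(-6660 + 22733*(1/13007)) = -66648*(-6660 + 22733/13007)/5 = -66648/5*(-86603887/13007) = 5771975860776/65035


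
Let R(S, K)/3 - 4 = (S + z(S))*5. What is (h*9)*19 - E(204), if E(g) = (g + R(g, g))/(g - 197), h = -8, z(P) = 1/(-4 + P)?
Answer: -514083/280 ≈ -1836.0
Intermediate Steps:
R(S, K) = 12 + 15*S + 15/(-4 + S) (R(S, K) = 12 + 3*((S + 1/(-4 + S))*5) = 12 + 3*(5*S + 5/(-4 + S)) = 12 + (15*S + 15/(-4 + S)) = 12 + 15*S + 15/(-4 + S))
E(g) = (g + 3*(-11 - 16*g + 5*g**2)/(-4 + g))/(-197 + g) (E(g) = (g + 3*(-11 - 16*g + 5*g**2)/(-4 + g))/(g - 197) = (g + 3*(-11 - 16*g + 5*g**2)/(-4 + g))/(-197 + g))
(h*9)*19 - E(204) = -8*9*19 - (-33 - 52*204 + 16*204**2)/(788 + 204**2 - 201*204) = -72*19 - (-33 - 10608 + 16*41616)/(788 + 41616 - 41004) = -1368 - (-33 - 10608 + 665856)/1400 = -1368 - 655215/1400 = -1368 - 1*131043/280 = -1368 - 131043/280 = -514083/280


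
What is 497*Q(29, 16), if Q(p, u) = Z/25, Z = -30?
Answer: -2982/5 ≈ -596.40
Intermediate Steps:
Q(p, u) = -6/5 (Q(p, u) = -30/25 = -30*1/25 = -6/5)
497*Q(29, 16) = 497*(-6/5) = -2982/5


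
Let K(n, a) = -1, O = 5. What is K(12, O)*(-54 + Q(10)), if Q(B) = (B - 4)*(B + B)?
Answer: -66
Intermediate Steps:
Q(B) = 2*B*(-4 + B) (Q(B) = (-4 + B)*(2*B) = 2*B*(-4 + B))
K(12, O)*(-54 + Q(10)) = -(-54 + 2*10*(-4 + 10)) = -(-54 + 2*10*6) = -(-54 + 120) = -1*66 = -66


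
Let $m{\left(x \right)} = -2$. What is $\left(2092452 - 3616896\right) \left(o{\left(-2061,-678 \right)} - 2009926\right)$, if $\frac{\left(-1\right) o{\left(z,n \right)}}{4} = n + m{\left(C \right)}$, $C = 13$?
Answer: $3059873143464$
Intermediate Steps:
$o{\left(z,n \right)} = 8 - 4 n$ ($o{\left(z,n \right)} = - 4 \left(n - 2\right) = - 4 \left(-2 + n\right) = 8 - 4 n$)
$\left(2092452 - 3616896\right) \left(o{\left(-2061,-678 \right)} - 2009926\right) = \left(2092452 - 3616896\right) \left(\left(8 - -2712\right) - 2009926\right) = - 1524444 \left(\left(8 + 2712\right) - 2009926\right) = - 1524444 \left(2720 - 2009926\right) = \left(-1524444\right) \left(-2007206\right) = 3059873143464$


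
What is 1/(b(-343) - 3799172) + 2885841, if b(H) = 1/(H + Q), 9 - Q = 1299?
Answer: 17903895729407924/6204047877 ≈ 2.8858e+6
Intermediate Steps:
Q = -1290 (Q = 9 - 1*1299 = 9 - 1299 = -1290)
b(H) = 1/(-1290 + H) (b(H) = 1/(H - 1290) = 1/(-1290 + H))
1/(b(-343) - 3799172) + 2885841 = 1/(1/(-1290 - 343) - 3799172) + 2885841 = 1/(1/(-1633) - 3799172) + 2885841 = 1/(-1/1633 - 3799172) + 2885841 = 1/(-6204047877/1633) + 2885841 = -1633/6204047877 + 2885841 = 17903895729407924/6204047877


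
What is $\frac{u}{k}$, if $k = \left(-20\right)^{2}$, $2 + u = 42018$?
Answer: $\frac{2626}{25} \approx 105.04$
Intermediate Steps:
$u = 42016$ ($u = -2 + 42018 = 42016$)
$k = 400$
$\frac{u}{k} = \frac{42016}{400} = 42016 \cdot \frac{1}{400} = \frac{2626}{25}$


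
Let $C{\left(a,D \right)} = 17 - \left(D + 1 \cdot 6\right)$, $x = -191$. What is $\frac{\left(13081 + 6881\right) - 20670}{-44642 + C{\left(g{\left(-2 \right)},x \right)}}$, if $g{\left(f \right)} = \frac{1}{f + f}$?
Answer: $\frac{177}{11110} \approx 0.015932$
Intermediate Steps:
$g{\left(f \right)} = \frac{1}{2 f}$
$C{\left(a,D \right)} = 11 - D$ ($C{\left(a,D \right)} = 17 - \left(D + 6\right) = 17 - \left(6 + D\right) = 11 - D$)
$\frac{\left(13081 + 6881\right) - 20670}{-44642 + C{\left(g{\left(-2 \right)},x \right)}} = \frac{\left(13081 + 6881\right) - 20670}{-44642 + \left(11 - -191\right)} = \frac{19962 - 20670}{-44642 + \left(11 + 191\right)} = - \frac{708}{-44642 + 202} = - \frac{708}{-44440} = \left(-708\right) \left(- \frac{1}{44440}\right) = \frac{177}{11110}$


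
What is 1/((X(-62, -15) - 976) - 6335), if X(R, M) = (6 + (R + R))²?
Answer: 1/6613 ≈ 0.00015122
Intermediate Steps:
X(R, M) = (6 + 2*R)²
1/((X(-62, -15) - 976) - 6335) = 1/((4*(3 - 62)² - 976) - 6335) = 1/((4*(-59)² - 976) - 6335) = 1/((4*3481 - 976) - 6335) = 1/((13924 - 976) - 6335) = 1/(12948 - 6335) = 1/6613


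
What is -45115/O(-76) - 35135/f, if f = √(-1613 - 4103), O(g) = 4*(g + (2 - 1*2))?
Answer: 45115/304 + 35135*I*√1429/2858 ≈ 148.4 + 464.72*I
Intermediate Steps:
O(g) = 4*g (O(g) = 4*(g + (2 - 2)) = 4*(g + 0) = 4*g)
f = 2*I*√1429 (f = √(-5716) = 2*I*√1429 ≈ 75.604*I)
-45115/O(-76) - 35135/f = -45115/(4*(-76)) - 35135*(-I*√1429/2858) = -45115/(-304) - (-35135)*I*√1429/2858 = -45115*(-1/304) + 35135*I*√1429/2858 = 45115/304 + 35135*I*√1429/2858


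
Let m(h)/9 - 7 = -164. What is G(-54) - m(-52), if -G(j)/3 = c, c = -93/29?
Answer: 41256/29 ≈ 1422.6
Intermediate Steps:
m(h) = -1413 (m(h) = 63 + 9*(-164) = 63 - 1476 = -1413)
c = -93/29 (c = -93*1/29 = -93/29 ≈ -3.2069)
G(j) = 279/29 (G(j) = -3*(-93/29) = 279/29)
G(-54) - m(-52) = 279/29 - 1*(-1413) = 279/29 + 1413 = 41256/29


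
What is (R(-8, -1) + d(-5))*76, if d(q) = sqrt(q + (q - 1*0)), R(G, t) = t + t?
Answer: -152 + 76*I*sqrt(10) ≈ -152.0 + 240.33*I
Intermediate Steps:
R(G, t) = 2*t
d(q) = sqrt(2)*sqrt(q) (d(q) = sqrt(q + (q + 0)) = sqrt(q + q) = sqrt(2*q) = sqrt(2)*sqrt(q))
(R(-8, -1) + d(-5))*76 = (2*(-1) + sqrt(2)*sqrt(-5))*76 = (-2 + sqrt(2)*(I*sqrt(5)))*76 = (-2 + I*sqrt(10))*76 = -152 + 76*I*sqrt(10)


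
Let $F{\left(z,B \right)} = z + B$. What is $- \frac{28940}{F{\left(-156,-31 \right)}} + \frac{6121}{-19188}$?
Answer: $\frac{554156093}{3588156} \approx 154.44$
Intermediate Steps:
$F{\left(z,B \right)} = B + z$
$- \frac{28940}{F{\left(-156,-31 \right)}} + \frac{6121}{-19188} = - \frac{28940}{-31 - 156} + \frac{6121}{-19188} = - \frac{28940}{-187} + 6121 \left(- \frac{1}{19188}\right) = \left(-28940\right) \left(- \frac{1}{187}\right) - \frac{6121}{19188} = \frac{28940}{187} - \frac{6121}{19188} = \frac{554156093}{3588156}$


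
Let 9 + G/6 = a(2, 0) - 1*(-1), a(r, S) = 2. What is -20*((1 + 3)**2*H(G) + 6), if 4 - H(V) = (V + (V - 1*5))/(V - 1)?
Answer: -27160/37 ≈ -734.05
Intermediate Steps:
G = -36 (G = -54 + 6*(2 - 1*(-1)) = -54 + 6*(2 + 1) = -54 + 6*3 = -54 + 18 = -36)
H(V) = 4 - (-5 + 2*V)/(-1 + V) (H(V) = 4 - (V + (V - 1*5))/(V - 1) = 4 - (V + (V - 5))/(-1 + V) = 4 - (V + (-5 + V))/(-1 + V) = 4 - (-5 + 2*V)/(-1 + V))
-20*((1 + 3)**2*H(G) + 6) = -20*((1 + 3)**2*((1 + 2*(-36))/(-1 - 36)) + 6) = -20*(4**2*((1 - 72)/(-37)) + 6) = -20*(16*(-1/37*(-71)) + 6) = -20*(16*(71/37) + 6) = -20*(1136/37 + 6) = -20*1358/37 = -27160/37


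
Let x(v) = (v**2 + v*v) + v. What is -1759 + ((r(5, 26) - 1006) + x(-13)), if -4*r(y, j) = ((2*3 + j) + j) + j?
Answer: -2461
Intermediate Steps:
r(y, j) = -3/2 - 3*j/4 (r(y, j) = -(((2*3 + j) + j) + j)/4 = -(((6 + j) + j) + j)/4 = -((6 + 2*j) + j)/4 = -(6 + 3*j)/4 = -3/2 - 3*j/4)
x(v) = v + 2*v**2 (x(v) = (v**2 + v**2) + v = 2*v**2 + v = v + 2*v**2)
-1759 + ((r(5, 26) - 1006) + x(-13)) = -1759 + (((-3/2 - 3/4*26) - 1006) - 13*(1 + 2*(-13))) = -1759 + (((-3/2 - 39/2) - 1006) - 13*(1 - 26)) = -1759 + ((-21 - 1006) - 13*(-25)) = -1759 + (-1027 + 325) = -1759 - 702 = -2461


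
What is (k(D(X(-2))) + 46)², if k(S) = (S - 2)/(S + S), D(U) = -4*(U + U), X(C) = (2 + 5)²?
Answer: 332296441/153664 ≈ 2162.5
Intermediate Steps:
X(C) = 49 (X(C) = 7² = 49)
D(U) = -8*U
k(S) = (-2 + S)/(2*S) (k(S) = (-2 + S)/((2*S)) = (1/(2*S))*(-2 + S) = (-2 + S)/(2*S))
(k(D(X(-2))) + 46)² = ((-2 - 8*49)/(2*((-8*49))) + 46)² = ((½)*(-2 - 392)/(-392) + 46)² = ((½)*(-1/392)*(-394) + 46)² = (197/392 + 46)² = (18229/392)² = 332296441/153664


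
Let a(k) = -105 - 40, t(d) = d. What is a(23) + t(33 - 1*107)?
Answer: -219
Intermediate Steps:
a(k) = -145
a(23) + t(33 - 1*107) = -145 + (33 - 1*107) = -145 + (33 - 107) = -145 - 74 = -219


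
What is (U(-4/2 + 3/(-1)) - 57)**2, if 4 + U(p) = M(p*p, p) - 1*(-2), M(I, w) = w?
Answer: 4096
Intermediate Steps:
U(p) = -2 + p (U(p) = -4 + (p - 1*(-2)) = -4 + (p + 2) = -4 + (2 + p) = -2 + p)
(U(-4/2 + 3/(-1)) - 57)**2 = ((-2 + (-4/2 + 3/(-1))) - 57)**2 = ((-2 + (-4*1/2 + 3*(-1))) - 57)**2 = ((-2 + (-2 - 3)) - 57)**2 = ((-2 - 5) - 57)**2 = (-7 - 57)**2 = (-64)**2 = 4096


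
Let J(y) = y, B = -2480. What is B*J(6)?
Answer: -14880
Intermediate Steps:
B*J(6) = -2480*6 = -14880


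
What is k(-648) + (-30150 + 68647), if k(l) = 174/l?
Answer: 4157647/108 ≈ 38497.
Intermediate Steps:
k(-648) + (-30150 + 68647) = 174/(-648) + (-30150 + 68647) = 174*(-1/648) + 38497 = -29/108 + 38497 = 4157647/108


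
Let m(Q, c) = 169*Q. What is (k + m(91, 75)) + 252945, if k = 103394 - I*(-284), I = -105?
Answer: 341898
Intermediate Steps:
k = 73574 (k = 103394 - (-105)*(-284) = 103394 - 1*29820 = 103394 - 29820 = 73574)
(k + m(91, 75)) + 252945 = (73574 + 169*91) + 252945 = (73574 + 15379) + 252945 = 88953 + 252945 = 341898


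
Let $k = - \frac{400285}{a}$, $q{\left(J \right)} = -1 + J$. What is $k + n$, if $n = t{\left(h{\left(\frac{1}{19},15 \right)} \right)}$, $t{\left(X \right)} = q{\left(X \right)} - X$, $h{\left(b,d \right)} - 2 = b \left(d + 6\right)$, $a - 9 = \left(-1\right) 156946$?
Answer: $\frac{243348}{156937} \approx 1.5506$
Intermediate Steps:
$a = -156937$ ($a = 9 - 156946 = -156937$)
$h{\left(b,d \right)} = 2 + b \left(6 + d\right)$ ($h{\left(b,d \right)} = 2 + b \left(d + 6\right) = 2 + b \left(6 + d\right)$)
$t{\left(X \right)} = -1$ ($t{\left(X \right)} = \left(-1 + X\right) - X = -1$)
$k = \frac{400285}{156937}$ ($k = - \frac{400285}{-156937} = \left(-400285\right) \left(- \frac{1}{156937}\right) = \frac{400285}{156937} \approx 2.5506$)
$n = -1$
$k + n = \frac{400285}{156937} - 1 = \frac{243348}{156937}$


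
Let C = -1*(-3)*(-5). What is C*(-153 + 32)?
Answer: 1815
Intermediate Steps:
C = -15 (C = 3*(-5) = -15)
C*(-153 + 32) = -15*(-153 + 32) = -15*(-121) = 1815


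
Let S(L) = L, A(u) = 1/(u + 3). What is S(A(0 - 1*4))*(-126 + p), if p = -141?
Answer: 267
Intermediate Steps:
A(u) = 1/(3 + u)
S(A(0 - 1*4))*(-126 + p) = (-126 - 141)/(3 + (0 - 1*4)) = -267/(3 + (0 - 4)) = -267/(3 - 4) = -267/(-1) = -1*(-267) = 267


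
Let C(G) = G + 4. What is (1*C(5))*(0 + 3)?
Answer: 27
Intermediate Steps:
C(G) = 4 + G
(1*C(5))*(0 + 3) = (1*(4 + 5))*(0 + 3) = (1*9)*3 = 9*3 = 27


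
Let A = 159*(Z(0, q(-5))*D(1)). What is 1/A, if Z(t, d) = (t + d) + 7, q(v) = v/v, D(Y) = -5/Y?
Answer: -1/6360 ≈ -0.00015723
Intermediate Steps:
q(v) = 1
Z(t, d) = 7 + d + t (Z(t, d) = (d + t) + 7 = 7 + d + t)
A = -6360 (A = 159*((7 + 1 + 0)*(-5/1)) = 159*(8*(-5*1)) = 159*(8*(-5)) = 159*(-40) = -6360)
1/A = 1/(-6360) = -1/6360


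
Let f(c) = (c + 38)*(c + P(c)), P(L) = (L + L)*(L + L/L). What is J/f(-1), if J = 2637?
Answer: -2637/37 ≈ -71.270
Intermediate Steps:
P(L) = 2*L*(1 + L) (P(L) = (2*L)*(L + 1) = (2*L)*(1 + L) = 2*L*(1 + L))
f(c) = (38 + c)*(c + 2*c*(1 + c)) (f(c) = (c + 38)*(c + 2*c*(1 + c)) = (38 + c)*(c + 2*c*(1 + c)))
J/f(-1) = 2637/((-(114 + 2*(-1)**2 + 79*(-1)))) = 2637/((-(114 + 2*1 - 79))) = 2637/((-(114 + 2 - 79))) = 2637/((-1*37)) = 2637/(-37) = 2637*(-1/37) = -2637/37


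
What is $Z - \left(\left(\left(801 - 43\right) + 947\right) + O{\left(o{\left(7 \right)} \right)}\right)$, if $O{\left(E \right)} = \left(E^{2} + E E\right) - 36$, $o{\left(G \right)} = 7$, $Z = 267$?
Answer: $-1500$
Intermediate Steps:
$O{\left(E \right)} = -36 + 2 E^{2}$ ($O{\left(E \right)} = \left(E^{2} + E^{2}\right) - 36 = 2 E^{2} - 36 = -36 + 2 E^{2}$)
$Z - \left(\left(\left(801 - 43\right) + 947\right) + O{\left(o{\left(7 \right)} \right)}\right) = 267 - \left(\left(\left(801 - 43\right) + 947\right) - \left(36 - 2 \cdot 7^{2}\right)\right) = 267 - \left(\left(\left(801 - 43\right) + 947\right) + \left(-36 + 2 \cdot 49\right)\right) = 267 - \left(\left(758 + 947\right) + \left(-36 + 98\right)\right) = 267 - \left(1705 + 62\right) = 267 - 1767 = -1500$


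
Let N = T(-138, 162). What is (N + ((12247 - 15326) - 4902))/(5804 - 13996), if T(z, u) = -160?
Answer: 8141/8192 ≈ 0.99377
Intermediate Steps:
N = -160
(N + ((12247 - 15326) - 4902))/(5804 - 13996) = (-160 + ((12247 - 15326) - 4902))/(5804 - 13996) = (-160 + (-3079 - 4902))/(-8192) = (-160 - 7981)*(-1/8192) = -8141*(-1/8192) = 8141/8192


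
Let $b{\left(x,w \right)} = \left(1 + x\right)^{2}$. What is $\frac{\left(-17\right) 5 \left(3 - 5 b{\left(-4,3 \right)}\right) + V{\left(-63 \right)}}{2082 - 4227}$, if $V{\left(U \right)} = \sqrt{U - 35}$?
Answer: $- \frac{238}{143} - \frac{7 i \sqrt{2}}{2145} \approx -1.6643 - 0.0046152 i$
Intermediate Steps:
$V{\left(U \right)} = \sqrt{-35 + U}$
$\frac{\left(-17\right) 5 \left(3 - 5 b{\left(-4,3 \right)}\right) + V{\left(-63 \right)}}{2082 - 4227} = \frac{\left(-17\right) 5 \left(3 - 5 \left(1 - 4\right)^{2}\right) + \sqrt{-35 - 63}}{2082 - 4227} = \frac{- 85 \left(3 - 5 \left(-3\right)^{2}\right) + \sqrt{-98}}{-2145} = \left(- 85 \left(3 - 45\right) + 7 i \sqrt{2}\right) \left(- \frac{1}{2145}\right) = \left(\left(-85\right) \left(-42\right) + 7 i \sqrt{2}\right) \left(- \frac{1}{2145}\right) = \left(3570 + 7 i \sqrt{2}\right) \left(- \frac{1}{2145}\right) = - \frac{238}{143} - \frac{7 i \sqrt{2}}{2145}$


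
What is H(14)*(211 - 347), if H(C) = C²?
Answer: -26656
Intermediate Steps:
H(14)*(211 - 347) = 14²*(211 - 347) = 196*(-136) = -26656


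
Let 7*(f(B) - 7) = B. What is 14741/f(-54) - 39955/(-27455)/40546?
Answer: -22973356140127/1113190430 ≈ -20637.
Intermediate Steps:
f(B) = 7 + B/7
14741/f(-54) - 39955/(-27455)/40546 = 14741/(7 + (⅐)*(-54)) - 39955/(-27455)/40546 = 14741/(7 - 54/7) - 39955*(-1/27455)*(1/40546) = 14741/(-5/7) + (7991/5491)*(1/40546) = 14741*(-7/5) + 7991/222638086 = -103187/5 + 7991/222638086 = -22973356140127/1113190430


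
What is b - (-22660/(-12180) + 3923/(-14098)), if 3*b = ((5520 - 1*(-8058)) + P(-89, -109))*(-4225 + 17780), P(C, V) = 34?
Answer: 3592176443579/58406 ≈ 6.1504e+7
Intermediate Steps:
b = 184510660/3 (b = (((5520 - 1*(-8058)) + 34)*(-4225 + 17780))/3 = (((5520 + 8058) + 34)*13555)/3 = ((13578 + 34)*13555)/3 = (13612*13555)/3 = (⅓)*184510660 = 184510660/3 ≈ 6.1504e+7)
b - (-22660/(-12180) + 3923/(-14098)) = 184510660/3 - (-22660/(-12180) + 3923/(-14098)) = 184510660/3 - (-22660*(-1/12180) + 3923*(-1/14098)) = 184510660/3 - (1133/609 - 3923/14098) = 184510660/3 - 1*277223/175218 = 184510660/3 - 277223/175218 = 3592176443579/58406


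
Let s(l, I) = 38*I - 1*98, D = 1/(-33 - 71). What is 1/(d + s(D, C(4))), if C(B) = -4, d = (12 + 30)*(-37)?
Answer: -1/1804 ≈ -0.00055432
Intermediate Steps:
d = -1554 (d = 42*(-37) = -1554)
D = -1/104 (D = 1/(-104) = -1/104 ≈ -0.0096154)
s(l, I) = -98 + 38*I (s(l, I) = 38*I - 98 = -98 + 38*I)
1/(d + s(D, C(4))) = 1/(-1554 + (-98 + 38*(-4))) = 1/(-1554 + (-98 - 152)) = 1/(-1554 - 250) = 1/(-1804) = -1/1804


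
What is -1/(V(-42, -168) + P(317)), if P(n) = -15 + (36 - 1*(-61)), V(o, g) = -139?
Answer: 1/57 ≈ 0.017544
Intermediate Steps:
P(n) = 82 (P(n) = -15 + (36 + 61) = -15 + 97 = 82)
-1/(V(-42, -168) + P(317)) = -1/(-139 + 82) = -1/(-57) = -1*(-1/57) = 1/57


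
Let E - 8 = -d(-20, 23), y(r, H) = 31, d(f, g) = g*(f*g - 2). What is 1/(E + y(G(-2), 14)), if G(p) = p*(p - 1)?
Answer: 1/10665 ≈ 9.3765e-5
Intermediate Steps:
d(f, g) = g*(-2 + f*g)
G(p) = p*(-1 + p)
E = 10634 (E = 8 - 23*(-2 - 20*23) = 8 - 23*(-2 - 460) = 8 - 23*(-462) = 8 - 1*(-10626) = 8 + 10626 = 10634)
1/(E + y(G(-2), 14)) = 1/(10634 + 31) = 1/10665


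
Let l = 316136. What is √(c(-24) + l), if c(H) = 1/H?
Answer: √45523578/12 ≈ 562.26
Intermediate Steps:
√(c(-24) + l) = √(1/(-24) + 316136) = √(-1/24 + 316136) = √(7587263/24) = √45523578/12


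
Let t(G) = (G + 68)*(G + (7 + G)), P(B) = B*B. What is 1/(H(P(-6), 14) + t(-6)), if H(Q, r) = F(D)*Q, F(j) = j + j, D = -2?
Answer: -1/454 ≈ -0.0022026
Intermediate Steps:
F(j) = 2*j
P(B) = B²
t(G) = (7 + 2*G)*(68 + G) (t(G) = (68 + G)*(7 + 2*G) = (7 + 2*G)*(68 + G))
H(Q, r) = -4*Q (H(Q, r) = (2*(-2))*Q = -4*Q)
1/(H(P(-6), 14) + t(-6)) = 1/(-4*(-6)² + (476 + 2*(-6)² + 143*(-6))) = 1/(-4*36 + (476 + 2*36 - 858)) = 1/(-144 + (476 + 72 - 858)) = 1/(-144 - 310) = 1/(-454) = -1/454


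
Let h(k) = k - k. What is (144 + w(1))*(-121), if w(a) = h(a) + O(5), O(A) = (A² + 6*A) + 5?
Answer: -24684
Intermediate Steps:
h(k) = 0
O(A) = 5 + A² + 6*A
w(a) = 60 (w(a) = 0 + (5 + 5² + 6*5) = 0 + (5 + 25 + 30) = 0 + 60 = 60)
(144 + w(1))*(-121) = (144 + 60)*(-121) = 204*(-121) = -24684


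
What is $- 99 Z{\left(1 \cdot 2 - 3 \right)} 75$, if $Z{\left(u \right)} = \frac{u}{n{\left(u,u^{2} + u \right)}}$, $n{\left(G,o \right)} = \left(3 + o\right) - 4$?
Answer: $-7425$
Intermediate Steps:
$n{\left(G,o \right)} = -1 + o$
$Z{\left(u \right)} = \frac{u}{-1 + u + u^{2}}$ ($Z{\left(u \right)} = \frac{u}{-1 + \left(u^{2} + u\right)} = \frac{u}{-1 + \left(u + u^{2}\right)} = \frac{u}{-1 + u + u^{2}}$)
$- 99 Z{\left(1 \cdot 2 - 3 \right)} 75 = - 99 \frac{1 \cdot 2 - 3}{-1 + \left(1 \cdot 2 - 3\right) \left(1 + \left(1 \cdot 2 - 3\right)\right)} 75 = - 99 \frac{2 - 3}{-1 + \left(2 - 3\right) \left(1 + \left(2 - 3\right)\right)} 75 = - 99 \left(- \frac{1}{-1 - \left(1 - 1\right)}\right) 75 = - 99 \left(- \frac{1}{-1 - 0}\right) 75 = - 99 \left(- \frac{1}{-1 + 0}\right) 75 = - 99 \left(- \frac{1}{-1}\right) 75 = - 99 \left(\left(-1\right) \left(-1\right)\right) 75 = \left(-99\right) 1 \cdot 75 = \left(-99\right) 75 = -7425$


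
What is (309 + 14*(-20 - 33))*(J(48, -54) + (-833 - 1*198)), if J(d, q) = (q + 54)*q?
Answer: 446423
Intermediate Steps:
J(d, q) = q*(54 + q) (J(d, q) = (54 + q)*q = q*(54 + q))
(309 + 14*(-20 - 33))*(J(48, -54) + (-833 - 1*198)) = (309 + 14*(-20 - 33))*(-54*(54 - 54) + (-833 - 1*198)) = (309 + 14*(-53))*(-54*0 + (-833 - 198)) = (309 - 742)*(0 - 1031) = -433*(-1031) = 446423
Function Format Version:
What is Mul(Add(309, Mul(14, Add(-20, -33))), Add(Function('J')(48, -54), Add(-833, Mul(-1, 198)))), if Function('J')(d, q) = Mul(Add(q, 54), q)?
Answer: 446423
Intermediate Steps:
Function('J')(d, q) = Mul(q, Add(54, q)) (Function('J')(d, q) = Mul(Add(54, q), q) = Mul(q, Add(54, q)))
Mul(Add(309, Mul(14, Add(-20, -33))), Add(Function('J')(48, -54), Add(-833, Mul(-1, 198)))) = Mul(Add(309, Mul(14, Add(-20, -33))), Add(Mul(-54, Add(54, -54)), Add(-833, Mul(-1, 198)))) = Mul(Add(309, Mul(14, -53)), Add(Mul(-54, 0), Add(-833, -198))) = Mul(Add(309, -742), Add(0, -1031)) = Mul(-433, -1031) = 446423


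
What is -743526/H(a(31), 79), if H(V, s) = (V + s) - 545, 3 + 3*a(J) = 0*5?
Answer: 743526/467 ≈ 1592.1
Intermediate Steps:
a(J) = -1 (a(J) = -1 + (0*5)/3 = -1 + (1/3)*0 = -1 + 0 = -1)
H(V, s) = -545 + V + s
-743526/H(a(31), 79) = -743526/(-545 - 1 + 79) = -743526/(-467) = -743526*(-1/467) = 743526/467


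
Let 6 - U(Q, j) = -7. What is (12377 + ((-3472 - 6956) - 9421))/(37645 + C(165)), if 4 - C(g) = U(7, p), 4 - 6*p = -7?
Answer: -1868/9409 ≈ -0.19853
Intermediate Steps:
p = 11/6 (p = ⅔ - ⅙*(-7) = ⅔ + 7/6 = 11/6 ≈ 1.8333)
U(Q, j) = 13 (U(Q, j) = 6 - 1*(-7) = 6 + 7 = 13)
C(g) = -9 (C(g) = 4 - 1*13 = 4 - 13 = -9)
(12377 + ((-3472 - 6956) - 9421))/(37645 + C(165)) = (12377 + ((-3472 - 6956) - 9421))/(37645 - 9) = (12377 + (-10428 - 9421))/37636 = (12377 - 19849)*(1/37636) = -7472*1/37636 = -1868/9409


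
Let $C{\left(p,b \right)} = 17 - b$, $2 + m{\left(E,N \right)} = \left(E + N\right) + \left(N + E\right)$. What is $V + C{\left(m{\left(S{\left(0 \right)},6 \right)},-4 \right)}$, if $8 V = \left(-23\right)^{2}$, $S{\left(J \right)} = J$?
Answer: $\frac{697}{8} \approx 87.125$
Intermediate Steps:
$m{\left(E,N \right)} = -2 + 2 E + 2 N$ ($m{\left(E,N \right)} = -2 + \left(\left(E + N\right) + \left(N + E\right)\right) = -2 + \left(\left(E + N\right) + \left(E + N\right)\right) = -2 + \left(2 E + 2 N\right) = -2 + 2 E + 2 N$)
$V = \frac{529}{8}$ ($V = \frac{\left(-23\right)^{2}}{8} = \frac{1}{8} \cdot 529 = \frac{529}{8} \approx 66.125$)
$V + C{\left(m{\left(S{\left(0 \right)},6 \right)},-4 \right)} = \frac{529}{8} + \left(17 - -4\right) = \frac{529}{8} + \left(17 + 4\right) = \frac{529}{8} + 21 = \frac{697}{8}$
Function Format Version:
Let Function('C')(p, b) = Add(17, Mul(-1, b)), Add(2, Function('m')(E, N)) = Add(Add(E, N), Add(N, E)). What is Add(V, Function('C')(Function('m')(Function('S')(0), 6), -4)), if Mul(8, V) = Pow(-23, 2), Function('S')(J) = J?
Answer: Rational(697, 8) ≈ 87.125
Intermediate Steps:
Function('m')(E, N) = Add(-2, Mul(2, E), Mul(2, N)) (Function('m')(E, N) = Add(-2, Add(Add(E, N), Add(N, E))) = Add(-2, Add(Add(E, N), Add(E, N))) = Add(-2, Add(Mul(2, E), Mul(2, N))) = Add(-2, Mul(2, E), Mul(2, N)))
V = Rational(529, 8) (V = Mul(Rational(1, 8), Pow(-23, 2)) = Mul(Rational(1, 8), 529) = Rational(529, 8) ≈ 66.125)
Add(V, Function('C')(Function('m')(Function('S')(0), 6), -4)) = Add(Rational(529, 8), Add(17, Mul(-1, -4))) = Add(Rational(529, 8), Add(17, 4)) = Add(Rational(529, 8), 21) = Rational(697, 8)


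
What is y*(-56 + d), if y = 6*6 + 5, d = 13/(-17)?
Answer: -39565/17 ≈ -2327.4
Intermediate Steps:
d = -13/17 (d = 13*(-1/17) = -13/17 ≈ -0.76471)
y = 41 (y = 36 + 5 = 41)
y*(-56 + d) = 41*(-56 - 13/17) = 41*(-965/17) = -39565/17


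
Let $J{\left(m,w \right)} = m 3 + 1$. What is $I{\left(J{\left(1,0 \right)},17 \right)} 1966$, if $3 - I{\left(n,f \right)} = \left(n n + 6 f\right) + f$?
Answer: $-259512$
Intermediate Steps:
$J{\left(m,w \right)} = 1 + 3 m$ ($J{\left(m,w \right)} = 3 m + 1 = 1 + 3 m$)
$I{\left(n,f \right)} = 3 - n^{2} - 7 f$ ($I{\left(n,f \right)} = 3 - \left(\left(n n + 6 f\right) + f\right) = 3 - \left(\left(n^{2} + 6 f\right) + f\right) = 3 - \left(n^{2} + 7 f\right) = 3 - n^{2} - 7 f$)
$I{\left(J{\left(1,0 \right)},17 \right)} 1966 = \left(3 - \left(1 + 3 \cdot 1\right)^{2} - 119\right) 1966 = \left(3 - \left(1 + 3\right)^{2} - 119\right) 1966 = \left(3 - 4^{2} - 119\right) 1966 = \left(3 - 16 - 119\right) 1966 = \left(-132\right) 1966 = -259512$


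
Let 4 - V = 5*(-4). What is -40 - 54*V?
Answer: -1336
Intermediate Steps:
V = 24 (V = 4 - 5*(-4) = 4 - 1*(-20) = 4 + 20 = 24)
-40 - 54*V = -40 - 54*24 = -40 - 1296 = -1336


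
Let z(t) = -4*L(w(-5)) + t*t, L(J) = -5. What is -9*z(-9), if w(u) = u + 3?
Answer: -909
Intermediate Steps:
w(u) = 3 + u
z(t) = 20 + t² (z(t) = -4*(-5) + t*t = 20 + t²)
-9*z(-9) = -9*(20 + (-9)²) = -9*(20 + 81) = -9*101 = -909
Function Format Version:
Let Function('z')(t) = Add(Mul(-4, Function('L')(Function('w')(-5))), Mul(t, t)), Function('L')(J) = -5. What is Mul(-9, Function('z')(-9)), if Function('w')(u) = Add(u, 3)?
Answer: -909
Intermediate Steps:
Function('w')(u) = Add(3, u)
Function('z')(t) = Add(20, Pow(t, 2)) (Function('z')(t) = Add(Mul(-4, -5), Mul(t, t)) = Add(20, Pow(t, 2)))
Mul(-9, Function('z')(-9)) = Mul(-9, Add(20, Pow(-9, 2))) = Mul(-9, Add(20, 81)) = Mul(-9, 101) = -909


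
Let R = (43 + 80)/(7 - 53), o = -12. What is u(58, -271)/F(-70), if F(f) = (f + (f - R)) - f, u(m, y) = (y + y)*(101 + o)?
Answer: 2218948/3097 ≈ 716.48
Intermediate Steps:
R = -123/46 (R = 123/(-46) = 123*(-1/46) = -123/46 ≈ -2.6739)
u(m, y) = 178*y (u(m, y) = (y + y)*(101 - 12) = (2*y)*89 = 178*y)
F(f) = 123/46 + f (F(f) = (f + (f - 1*(-123/46))) - f = (f + (f + 123/46)) - f = (f + (123/46 + f)) - f = (123/46 + 2*f) - f = 123/46 + f)
u(58, -271)/F(-70) = (178*(-271))/(123/46 - 70) = -48238/(-3097/46) = -48238*(-46/3097) = 2218948/3097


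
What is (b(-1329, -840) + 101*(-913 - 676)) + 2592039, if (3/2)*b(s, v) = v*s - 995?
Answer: 9525380/3 ≈ 3.1751e+6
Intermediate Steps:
b(s, v) = -1990/3 + 2*s*v/3 (b(s, v) = 2*(v*s - 995)/3 = 2*(s*v - 995)/3 = 2*(-995 + s*v)/3 = -1990/3 + 2*s*v/3)
(b(-1329, -840) + 101*(-913 - 676)) + 2592039 = ((-1990/3 + (⅔)*(-1329)*(-840)) + 101*(-913 - 676)) + 2592039 = ((-1990/3 + 744240) + 101*(-1589)) + 2592039 = (2230730/3 - 160489) + 2592039 = 1749263/3 + 2592039 = 9525380/3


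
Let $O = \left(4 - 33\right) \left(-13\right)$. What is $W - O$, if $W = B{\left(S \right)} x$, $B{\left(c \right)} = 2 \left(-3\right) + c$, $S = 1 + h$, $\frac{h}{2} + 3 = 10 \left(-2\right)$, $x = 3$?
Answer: $-530$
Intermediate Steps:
$h = -46$ ($h = -6 + 2 \cdot 10 \left(-2\right) = -6 + 2 \left(-20\right) = -6 - 40 = -46$)
$S = -45$ ($S = 1 - 46 = -45$)
$B{\left(c \right)} = -6 + c$
$O = 377$ ($O = \left(-29\right) \left(-13\right) = 377$)
$W = -153$ ($W = \left(-6 - 45\right) 3 = \left(-51\right) 3 = -153$)
$W - O = -153 - 377 = -530$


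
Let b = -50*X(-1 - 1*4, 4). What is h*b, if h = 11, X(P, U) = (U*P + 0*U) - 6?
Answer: 14300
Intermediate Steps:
X(P, U) = -6 + P*U (X(P, U) = (P*U + 0) - 6 = P*U - 6 = -6 + P*U)
b = 1300 (b = -50*(-6 + (-1 - 1*4)*4) = -50*(-6 + (-1 - 4)*4) = -50*(-6 - 5*4) = -50*(-6 - 20) = -50*(-26) = 1300)
h*b = 11*1300 = 14300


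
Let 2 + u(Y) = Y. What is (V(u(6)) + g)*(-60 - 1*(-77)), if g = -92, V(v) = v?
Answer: -1496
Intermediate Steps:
u(Y) = -2 + Y
(V(u(6)) + g)*(-60 - 1*(-77)) = ((-2 + 6) - 92)*(-60 - 1*(-77)) = (4 - 92)*(-60 + 77) = -88*17 = -1496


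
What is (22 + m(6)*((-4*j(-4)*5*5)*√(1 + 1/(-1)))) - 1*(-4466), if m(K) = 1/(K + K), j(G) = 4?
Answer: 4488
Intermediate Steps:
m(K) = 1/(2*K)
(22 + m(6)*((-4*j(-4)*5*5)*√(1 + 1/(-1)))) - 1*(-4466) = (22 + ((½)/6)*((-4*4*5*5)*√(1 + 1/(-1)))) - 1*(-4466) = (22 + ((½)*(⅙))*((-80*5)*√(1 - 1))) + 4466 = (22 + ((-4*100)*√0)/12) + 4466 = (22 + (-400*0)/12) + 4466 = (22 + (1/12)*0) + 4466 = (22 + 0) + 4466 = 22 + 4466 = 4488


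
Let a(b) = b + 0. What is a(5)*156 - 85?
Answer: 695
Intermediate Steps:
a(b) = b
a(5)*156 - 85 = 5*156 - 85 = 780 - 85 = 695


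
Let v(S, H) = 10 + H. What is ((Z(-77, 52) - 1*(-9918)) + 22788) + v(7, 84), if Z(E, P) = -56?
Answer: 32744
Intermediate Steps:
((Z(-77, 52) - 1*(-9918)) + 22788) + v(7, 84) = ((-56 - 1*(-9918)) + 22788) + (10 + 84) = ((-56 + 9918) + 22788) + 94 = (9862 + 22788) + 94 = 32650 + 94 = 32744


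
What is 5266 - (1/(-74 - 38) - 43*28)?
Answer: 724641/112 ≈ 6470.0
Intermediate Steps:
5266 - (1/(-74 - 38) - 43*28) = 5266 - (1/(-112) - 1204) = 5266 - (-1/112 - 1204) = 5266 - 1*(-134849/112) = 5266 + 134849/112 = 724641/112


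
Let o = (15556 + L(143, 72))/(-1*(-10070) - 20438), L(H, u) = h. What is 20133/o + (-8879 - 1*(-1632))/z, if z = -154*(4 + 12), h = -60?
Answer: -64277557313/4772768 ≈ -13468.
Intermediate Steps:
L(H, u) = -60
z = -2464 (z = -154*16 = -2464)
o = -1937/1296 (o = (15556 - 60)/(-1*(-10070) - 20438) = 15496/(10070 - 20438) = 15496/(-10368) = 15496*(-1/10368) = -1937/1296 ≈ -1.4946)
20133/o + (-8879 - 1*(-1632))/z = 20133/(-1937/1296) + (-8879 - 1*(-1632))/(-2464) = 20133*(-1296/1937) + (-8879 + 1632)*(-1/2464) = -26092368/1937 - 7247*(-1/2464) = -26092368/1937 + 7247/2464 = -64277557313/4772768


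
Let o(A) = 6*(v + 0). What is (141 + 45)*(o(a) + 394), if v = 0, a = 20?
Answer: 73284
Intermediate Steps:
o(A) = 0 (o(A) = 6*(0 + 0) = 6*0 = 0)
(141 + 45)*(o(a) + 394) = (141 + 45)*(0 + 394) = 186*394 = 73284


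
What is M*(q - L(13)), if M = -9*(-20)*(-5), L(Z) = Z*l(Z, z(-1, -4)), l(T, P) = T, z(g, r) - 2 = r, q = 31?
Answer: 124200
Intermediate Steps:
z(g, r) = 2 + r
L(Z) = Z**2 (L(Z) = Z*Z = Z**2)
M = -900 (M = -(-180)*(-5) = -1*900 = -900)
M*(q - L(13)) = -900*(31 - 1*13**2) = -900*(31 - 1*169) = -900*(31 - 169) = -900*(-138) = 124200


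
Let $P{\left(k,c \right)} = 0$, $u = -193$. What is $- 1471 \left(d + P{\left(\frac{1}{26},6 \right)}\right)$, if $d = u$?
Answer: $283903$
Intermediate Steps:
$d = -193$
$- 1471 \left(d + P{\left(\frac{1}{26},6 \right)}\right) = - 1471 \left(-193 + 0\right) = \left(-1471\right) \left(-193\right) = 283903$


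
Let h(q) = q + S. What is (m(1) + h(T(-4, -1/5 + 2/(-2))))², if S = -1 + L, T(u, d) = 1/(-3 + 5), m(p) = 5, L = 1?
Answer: 121/4 ≈ 30.250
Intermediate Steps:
T(u, d) = ½ (T(u, d) = 1/2 = ½)
S = 0 (S = -1 + 1 = 0)
h(q) = q (h(q) = q + 0 = q)
(m(1) + h(T(-4, -1/5 + 2/(-2))))² = (5 + ½)² = (11/2)² = 121/4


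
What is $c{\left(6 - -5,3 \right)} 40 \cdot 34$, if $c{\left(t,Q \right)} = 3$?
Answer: $4080$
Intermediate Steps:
$c{\left(6 - -5,3 \right)} 40 \cdot 34 = 3 \cdot 40 \cdot 34 = 120 \cdot 34 = 4080$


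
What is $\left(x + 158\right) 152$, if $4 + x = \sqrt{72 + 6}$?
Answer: $23408 + 152 \sqrt{78} \approx 24750.0$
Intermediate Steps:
$x = -4 + \sqrt{78}$ ($x = -4 + \sqrt{72 + 6} = -4 + \sqrt{78} \approx 4.8318$)
$\left(x + 158\right) 152 = \left(\left(-4 + \sqrt{78}\right) + 158\right) 152 = \left(154 + \sqrt{78}\right) 152 = 23408 + 152 \sqrt{78}$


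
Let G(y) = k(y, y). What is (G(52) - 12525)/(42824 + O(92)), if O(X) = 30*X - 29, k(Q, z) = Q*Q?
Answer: -9821/45555 ≈ -0.21559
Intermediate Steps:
k(Q, z) = Q**2
O(X) = -29 + 30*X
G(y) = y**2
(G(52) - 12525)/(42824 + O(92)) = (52**2 - 12525)/(42824 + (-29 + 30*92)) = (2704 - 12525)/(42824 + (-29 + 2760)) = -9821/(42824 + 2731) = -9821/45555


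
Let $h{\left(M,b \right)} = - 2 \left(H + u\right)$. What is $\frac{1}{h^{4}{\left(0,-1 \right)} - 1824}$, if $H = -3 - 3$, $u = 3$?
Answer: $- \frac{1}{528} \approx -0.0018939$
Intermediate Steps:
$H = -6$ ($H = -3 - 3 = -6$)
$h{\left(M,b \right)} = 6$ ($h{\left(M,b \right)} = - 2 \left(-6 + 3\right) = \left(-2\right) \left(-3\right) = 6$)
$\frac{1}{h^{4}{\left(0,-1 \right)} - 1824} = \frac{1}{6^{4} - 1824} = \frac{1}{1296 - 1824} = \frac{1}{-528} = - \frac{1}{528}$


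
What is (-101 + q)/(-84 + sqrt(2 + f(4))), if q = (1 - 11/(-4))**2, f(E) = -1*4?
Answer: 29211/28232 + 1391*I*sqrt(2)/112928 ≈ 1.0347 + 0.01742*I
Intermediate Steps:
f(E) = -4
q = 225/16 (q = (1 - 11*(-1/4))**2 = (1 + 11/4)**2 = (15/4)**2 = 225/16 ≈ 14.063)
(-101 + q)/(-84 + sqrt(2 + f(4))) = (-101 + 225/16)/(-84 + sqrt(2 - 4)) = -1391/(16*(-84 + sqrt(-2))) = -1391/(16*(-84 + I*sqrt(2)))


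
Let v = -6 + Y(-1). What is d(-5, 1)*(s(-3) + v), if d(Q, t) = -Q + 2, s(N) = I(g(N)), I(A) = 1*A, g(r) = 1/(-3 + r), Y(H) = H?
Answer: -301/6 ≈ -50.167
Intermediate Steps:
I(A) = A
s(N) = 1/(-3 + N)
d(Q, t) = 2 - Q
v = -7 (v = -6 - 1 = -7)
d(-5, 1)*(s(-3) + v) = (2 - 1*(-5))*(1/(-3 - 3) - 7) = (2 + 5)*(1/(-6) - 7) = 7*(-⅙ - 7) = 7*(-43/6) = -301/6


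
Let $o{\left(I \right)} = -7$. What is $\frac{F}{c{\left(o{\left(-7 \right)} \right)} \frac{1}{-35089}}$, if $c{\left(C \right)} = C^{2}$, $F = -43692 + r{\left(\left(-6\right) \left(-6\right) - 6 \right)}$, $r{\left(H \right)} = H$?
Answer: $\frac{1532055918}{49} \approx 3.1266 \cdot 10^{7}$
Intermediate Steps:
$F = -43662$ ($F = -43692 - -30 = -43692 + \left(36 - 6\right) = -43692 + 30 = -43662$)
$\frac{F}{c{\left(o{\left(-7 \right)} \right)} \frac{1}{-35089}} = - \frac{43662}{\left(-7\right)^{2} \frac{1}{-35089}} = - \frac{43662}{49 \left(- \frac{1}{35089}\right)} = - \frac{43662}{- \frac{49}{35089}} = \left(-43662\right) \left(- \frac{35089}{49}\right) = \frac{1532055918}{49}$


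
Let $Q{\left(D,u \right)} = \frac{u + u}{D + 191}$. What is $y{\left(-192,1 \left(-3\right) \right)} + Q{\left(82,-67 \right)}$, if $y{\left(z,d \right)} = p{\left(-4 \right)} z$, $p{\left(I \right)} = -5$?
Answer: $\frac{261946}{273} \approx 959.51$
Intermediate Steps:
$Q{\left(D,u \right)} = \frac{2 u}{191 + D}$
$y{\left(z,d \right)} = - 5 z$
$y{\left(-192,1 \left(-3\right) \right)} + Q{\left(82,-67 \right)} = \left(-5\right) \left(-192\right) + 2 \left(-67\right) \frac{1}{191 + 82} = 960 + 2 \left(-67\right) \frac{1}{273} = 960 - \frac{134}{273} = \frac{261946}{273}$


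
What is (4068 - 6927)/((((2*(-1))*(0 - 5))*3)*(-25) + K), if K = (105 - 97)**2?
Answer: 2859/686 ≈ 4.1676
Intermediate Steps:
K = 64 (K = 8**2 = 64)
(4068 - 6927)/((((2*(-1))*(0 - 5))*3)*(-25) + K) = (4068 - 6927)/((((2*(-1))*(0 - 5))*3)*(-25) + 64) = -2859/((-2*(-5)*3)*(-25) + 64) = -2859/((10*3)*(-25) + 64) = -2859/(30*(-25) + 64) = -2859/(-750 + 64) = -2859/(-686) = -2859*(-1/686) = 2859/686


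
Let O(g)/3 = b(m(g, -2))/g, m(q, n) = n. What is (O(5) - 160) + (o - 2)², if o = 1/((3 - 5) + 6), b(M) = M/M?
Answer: -12507/80 ≈ -156.34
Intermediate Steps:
b(M) = 1
o = ¼ (o = 1/(-2 + 6) = 1/4 = ¼ ≈ 0.25000)
O(g) = 3/g (O(g) = 3*(1/g) = 3/g)
(O(5) - 160) + (o - 2)² = (3/5 - 160) + (¼ - 2)² = (3*(⅕) - 160) + (-7/4)² = (⅗ - 160) + 49/16 = -797/5 + 49/16 = -12507/80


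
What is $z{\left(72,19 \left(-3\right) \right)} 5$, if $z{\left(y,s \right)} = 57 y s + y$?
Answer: $-1169280$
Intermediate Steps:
$z{\left(y,s \right)} = y + 57 s y$ ($z{\left(y,s \right)} = 57 s y + y = y + 57 s y$)
$z{\left(72,19 \left(-3\right) \right)} 5 = 72 \left(1 + 57 \cdot 19 \left(-3\right)\right) 5 = 72 \left(1 + 57 \left(-57\right)\right) 5 = 72 \left(1 - 3249\right) 5 = 72 \left(-3248\right) 5 = \left(-233856\right) 5 = -1169280$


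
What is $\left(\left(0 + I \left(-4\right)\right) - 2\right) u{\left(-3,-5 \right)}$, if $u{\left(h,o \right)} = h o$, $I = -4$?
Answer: $210$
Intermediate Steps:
$\left(\left(0 + I \left(-4\right)\right) - 2\right) u{\left(-3,-5 \right)} = \left(\left(0 - -16\right) - 2\right) \left(\left(-3\right) \left(-5\right)\right) = \left(\left(0 + 16\right) - 2\right) 15 = \left(16 - 2\right) 15 = 14 \cdot 15 = 210$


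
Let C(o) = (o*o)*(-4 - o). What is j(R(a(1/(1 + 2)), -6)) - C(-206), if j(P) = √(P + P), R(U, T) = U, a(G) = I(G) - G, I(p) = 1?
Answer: -8572072 + 2*√3/3 ≈ -8.5721e+6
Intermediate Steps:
a(G) = 1 - G
C(o) = o²*(-4 - o)
j(P) = √2*√P (j(P) = √(2*P) = √2*√P)
j(R(a(1/(1 + 2)), -6)) - C(-206) = √2*√(1 - 1/(1 + 2)) - (-206)²*(-4 - 1*(-206)) = √2*√(1 - 1/3) - 42436*(-4 + 206) = √2*√(1 - 1*⅓) - 42436*202 = √2*√(1 - ⅓) - 1*8572072 = √2*√(⅔) - 8572072 = √2*(√6/3) - 8572072 = 2*√3/3 - 8572072 = -8572072 + 2*√3/3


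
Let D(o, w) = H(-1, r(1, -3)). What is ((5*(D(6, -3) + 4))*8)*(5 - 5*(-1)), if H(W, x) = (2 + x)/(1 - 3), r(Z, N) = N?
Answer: 1800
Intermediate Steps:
H(W, x) = -1 - x/2 (H(W, x) = (2 + x)/(-2) = (2 + x)*(-½) = -1 - x/2)
D(o, w) = ½ (D(o, w) = -1 - ½*(-3) = -1 + 3/2 = ½)
((5*(D(6, -3) + 4))*8)*(5 - 5*(-1)) = ((5*(½ + 4))*8)*(5 - 5*(-1)) = ((5*(9/2))*8)*(5 + 5) = ((45/2)*8)*10 = 180*10 = 1800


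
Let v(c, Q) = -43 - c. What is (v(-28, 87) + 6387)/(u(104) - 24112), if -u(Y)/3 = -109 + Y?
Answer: -6372/24097 ≈ -0.26443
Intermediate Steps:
u(Y) = 327 - 3*Y (u(Y) = -3*(-109 + Y) = 327 - 3*Y)
(v(-28, 87) + 6387)/(u(104) - 24112) = ((-43 - 1*(-28)) + 6387)/((327 - 3*104) - 24112) = ((-43 + 28) + 6387)/((327 - 312) - 24112) = (-15 + 6387)/(15 - 24112) = 6372/(-24097) = 6372*(-1/24097) = -6372/24097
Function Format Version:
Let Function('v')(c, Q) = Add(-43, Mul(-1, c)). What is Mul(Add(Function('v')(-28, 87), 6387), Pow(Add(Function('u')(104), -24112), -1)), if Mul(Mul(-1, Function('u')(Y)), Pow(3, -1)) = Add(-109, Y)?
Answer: Rational(-6372, 24097) ≈ -0.26443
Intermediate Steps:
Function('u')(Y) = Add(327, Mul(-3, Y)) (Function('u')(Y) = Mul(-3, Add(-109, Y)) = Add(327, Mul(-3, Y)))
Mul(Add(Function('v')(-28, 87), 6387), Pow(Add(Function('u')(104), -24112), -1)) = Mul(Add(Add(-43, Mul(-1, -28)), 6387), Pow(Add(Add(327, Mul(-3, 104)), -24112), -1)) = Mul(Add(Add(-43, 28), 6387), Pow(Add(Add(327, -312), -24112), -1)) = Mul(Add(-15, 6387), Pow(Add(15, -24112), -1)) = Mul(6372, Pow(-24097, -1)) = Mul(6372, Rational(-1, 24097)) = Rational(-6372, 24097)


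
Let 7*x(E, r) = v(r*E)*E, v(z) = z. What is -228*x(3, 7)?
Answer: -2052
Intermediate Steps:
x(E, r) = r*E²/7 (x(E, r) = ((r*E)*E)/7 = ((E*r)*E)/7 = (r*E²)/7 = r*E²/7)
-228*x(3, 7) = -228*7*3²/7 = -228*7*9/7 = -228*9 = -2052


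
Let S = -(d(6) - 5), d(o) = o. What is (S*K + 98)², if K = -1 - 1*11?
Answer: 12100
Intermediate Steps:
K = -12 (K = -1 - 11 = -12)
S = -1 (S = -(6 - 5) = -1*1 = -1)
(S*K + 98)² = (-1*(-12) + 98)² = (12 + 98)² = 110² = 12100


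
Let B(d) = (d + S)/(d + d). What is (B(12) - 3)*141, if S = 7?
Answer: -2491/8 ≈ -311.38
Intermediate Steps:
B(d) = (7 + d)/(2*d) (B(d) = (d + 7)/(d + d) = (7 + d)/((2*d)) = (7 + d)*(1/(2*d)) = (7 + d)/(2*d))
(B(12) - 3)*141 = ((1/2)*(7 + 12)/12 - 3)*141 = ((1/2)*(1/12)*19 - 3)*141 = (19/24 - 3)*141 = -53/24*141 = -2491/8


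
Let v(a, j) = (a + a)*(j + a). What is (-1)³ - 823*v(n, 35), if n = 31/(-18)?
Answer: 15282125/162 ≈ 94334.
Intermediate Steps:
n = -31/18 (n = 31*(-1/18) = -31/18 ≈ -1.7222)
v(a, j) = 2*a*(a + j) (v(a, j) = (2*a)*(a + j) = 2*a*(a + j))
(-1)³ - 823*v(n, 35) = (-1)³ - 1646*(-31)*(-31/18 + 35)/18 = -1 - 1646*(-31)*599/(18*18) = -1 - 823*(-18569/162) = -1 + 15282287/162 = 15282125/162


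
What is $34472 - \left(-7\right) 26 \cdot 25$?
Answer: $39022$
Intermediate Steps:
$34472 - \left(-7\right) 26 \cdot 25 = 34472 - \left(-182\right) 25 = 34472 - -4550 = 34472 + 4550 = 39022$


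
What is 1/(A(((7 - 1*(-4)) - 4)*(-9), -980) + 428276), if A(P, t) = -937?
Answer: 1/427339 ≈ 2.3401e-6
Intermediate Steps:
1/(A(((7 - 1*(-4)) - 4)*(-9), -980) + 428276) = 1/(-937 + 428276) = 1/427339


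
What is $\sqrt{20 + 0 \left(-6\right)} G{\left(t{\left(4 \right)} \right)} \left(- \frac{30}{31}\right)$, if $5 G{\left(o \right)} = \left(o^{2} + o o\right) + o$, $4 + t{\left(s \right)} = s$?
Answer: $0$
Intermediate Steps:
$t{\left(s \right)} = -4 + s$
$G{\left(o \right)} = \frac{o}{5} + \frac{2 o^{2}}{5}$ ($G{\left(o \right)} = \frac{\left(o^{2} + o o\right) + o}{5} = \frac{\left(o^{2} + o^{2}\right) + o}{5} = \frac{2 o^{2} + o}{5} = \frac{o + 2 o^{2}}{5} = \frac{o}{5} + \frac{2 o^{2}}{5}$)
$\sqrt{20 + 0 \left(-6\right)} G{\left(t{\left(4 \right)} \right)} \left(- \frac{30}{31}\right) = \sqrt{20 + 0 \left(-6\right)} \frac{\left(-4 + 4\right) \left(1 + 2 \left(-4 + 4\right)\right)}{5} \left(- \frac{30}{31}\right) = \sqrt{20 + 0} \cdot \frac{1}{5} \cdot 0 \left(1 + 2 \cdot 0\right) \left(\left(-30\right) \frac{1}{31}\right) = \sqrt{20} \cdot \frac{1}{5} \cdot 0 \left(1 + 0\right) \left(- \frac{30}{31}\right) = 2 \sqrt{5} \cdot \frac{1}{5} \cdot 0 \cdot 1 \left(- \frac{30}{31}\right) = 2 \sqrt{5} \cdot 0 \left(- \frac{30}{31}\right) = 0 \left(- \frac{30}{31}\right) = 0$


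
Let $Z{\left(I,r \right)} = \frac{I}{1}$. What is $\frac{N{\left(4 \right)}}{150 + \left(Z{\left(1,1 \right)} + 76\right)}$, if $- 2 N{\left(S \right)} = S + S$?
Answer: $- \frac{4}{227} \approx -0.017621$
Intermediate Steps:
$Z{\left(I,r \right)} = I$ ($Z{\left(I,r \right)} = I 1 = I$)
$N{\left(S \right)} = - S$ ($N{\left(S \right)} = - \frac{S + S}{2} = - \frac{2 S}{2} = - S$)
$\frac{N{\left(4 \right)}}{150 + \left(Z{\left(1,1 \right)} + 76\right)} = \frac{\left(-1\right) 4}{150 + \left(1 + 76\right)} = - \frac{4}{150 + 77} = - \frac{4}{227}$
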